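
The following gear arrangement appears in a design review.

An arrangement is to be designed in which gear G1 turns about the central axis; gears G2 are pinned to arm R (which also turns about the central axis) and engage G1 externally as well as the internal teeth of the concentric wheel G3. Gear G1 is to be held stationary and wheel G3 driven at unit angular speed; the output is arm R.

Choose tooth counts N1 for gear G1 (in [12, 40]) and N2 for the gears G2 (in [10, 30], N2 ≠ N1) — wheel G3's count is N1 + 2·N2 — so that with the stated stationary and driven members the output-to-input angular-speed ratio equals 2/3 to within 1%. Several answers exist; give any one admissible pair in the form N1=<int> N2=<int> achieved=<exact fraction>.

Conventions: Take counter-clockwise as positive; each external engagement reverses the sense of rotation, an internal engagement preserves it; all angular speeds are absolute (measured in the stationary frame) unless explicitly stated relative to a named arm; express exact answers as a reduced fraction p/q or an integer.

topology: planetary set — design target 2/3, arm = carrier (Willis)
Willis with ω_sun = 0: ω_arm/ω_ring = N3/(N1+N3); set equal to 2/3  ⇒  N3/N1 = (2/3)/(1 − 2/3) = 2
N3 = N1 + 2·N2  ⇒  N2/N1 = (N3/N1 − 1)/2 = (2 − 1)/2 = 1/2
smallest multiple with N1 ≥ 12 and N2 ≥ 10: k = 10  ⇒  N1 = 10·2 = 20, N2 = 10·1 = 10 (N1 ≤ 40, N2 ≤ 30, N2 ≠ N1 ✓), N3 = 20 + 2·10 = 40
check: N3/(N1+N3) with N1 = 20, N3 = 40 gives 2/3; |achieved − target| = 0 ≤ 1/150 ✓

N1=20 N2=10 achieved=2/3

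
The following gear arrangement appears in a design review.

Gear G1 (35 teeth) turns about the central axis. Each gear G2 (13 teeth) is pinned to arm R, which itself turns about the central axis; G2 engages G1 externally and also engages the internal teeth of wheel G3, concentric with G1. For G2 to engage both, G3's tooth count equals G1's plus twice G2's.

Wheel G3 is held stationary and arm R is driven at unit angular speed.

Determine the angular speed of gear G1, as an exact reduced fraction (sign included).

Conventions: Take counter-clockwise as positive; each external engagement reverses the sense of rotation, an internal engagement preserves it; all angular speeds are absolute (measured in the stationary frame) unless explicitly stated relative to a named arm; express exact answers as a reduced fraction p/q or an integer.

recognized (axles ride arm R): planetary set, 35/13/61 teeth
ring teeth: 35 + 2·13 = 61
35(ω_sun−ω_arm) = −61(ω_ring−ω_arm),  ω_ring = 0, ω_arm = 1
ω_sun = 1 − (61/35)(0−1) = 96/35
exact speed ratio = 96/35

96/35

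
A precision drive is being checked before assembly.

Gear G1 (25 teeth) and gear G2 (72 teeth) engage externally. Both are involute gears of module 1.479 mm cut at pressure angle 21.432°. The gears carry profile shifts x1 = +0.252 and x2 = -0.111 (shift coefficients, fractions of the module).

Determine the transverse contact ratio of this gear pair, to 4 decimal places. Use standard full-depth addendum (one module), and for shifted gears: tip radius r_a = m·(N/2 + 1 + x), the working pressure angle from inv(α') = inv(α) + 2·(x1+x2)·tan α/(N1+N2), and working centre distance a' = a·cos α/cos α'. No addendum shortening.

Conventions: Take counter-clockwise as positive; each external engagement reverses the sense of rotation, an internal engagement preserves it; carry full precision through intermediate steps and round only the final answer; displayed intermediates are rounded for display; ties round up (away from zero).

1.5905

single-mesh involute tooth geometry (25T engaging 72T at module 1.479)
base radii: r_b1 = 17.209124, r_b2 = 49.562278
tip radii: r_a1 = 20.339208, r_a2 = 54.558831
inv(α') = inv(21.432°) + 2·(+0.252-0.111)·tan α/(25+72) = 0.01962237  ⇒  α' = 21.84741°
a' = a·cos α / cos α' = 71.7315·cos 21.432°/cos 21.84741° = 71.938125
action lengths: √(r_a1²−r_b1²) = 10.841099, √(r_a2²−r_b2²) = 22.808916
base pitch p_b = π·m·cos α = 4.325125
CR = (10.841099 + 22.808916 − 71.938125·sin 21.84741°)/4.325125 = 1.590533
contact ratio ≈ 1.5905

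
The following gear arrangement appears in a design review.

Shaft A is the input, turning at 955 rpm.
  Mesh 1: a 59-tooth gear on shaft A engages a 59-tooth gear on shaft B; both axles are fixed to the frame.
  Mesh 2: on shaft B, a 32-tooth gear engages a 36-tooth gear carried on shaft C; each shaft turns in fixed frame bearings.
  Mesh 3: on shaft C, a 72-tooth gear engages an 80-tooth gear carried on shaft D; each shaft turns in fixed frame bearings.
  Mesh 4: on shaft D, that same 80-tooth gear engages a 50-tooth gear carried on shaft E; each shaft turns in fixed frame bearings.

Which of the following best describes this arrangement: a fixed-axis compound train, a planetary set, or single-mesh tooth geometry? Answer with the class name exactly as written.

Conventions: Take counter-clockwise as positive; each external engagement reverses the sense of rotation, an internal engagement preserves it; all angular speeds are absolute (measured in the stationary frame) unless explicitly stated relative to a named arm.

4-mesh fixed-axis compound train (all bearings frame-fixed)
classification: fixed-axis compound train

fixed-axis compound train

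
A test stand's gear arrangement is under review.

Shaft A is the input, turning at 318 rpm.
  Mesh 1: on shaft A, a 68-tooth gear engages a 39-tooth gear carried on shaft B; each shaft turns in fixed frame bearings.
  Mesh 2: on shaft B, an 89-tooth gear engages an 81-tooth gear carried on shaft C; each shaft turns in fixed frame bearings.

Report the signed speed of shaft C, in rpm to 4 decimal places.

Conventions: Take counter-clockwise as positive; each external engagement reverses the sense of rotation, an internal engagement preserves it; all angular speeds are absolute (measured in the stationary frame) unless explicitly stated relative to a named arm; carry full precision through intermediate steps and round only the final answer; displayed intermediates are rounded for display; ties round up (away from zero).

+609.2232 rpm

topology: fixed-axis compound train — 2 meshes, A→C
mesh 1 [68T→39T]: ω = 318.0000×68/39 = 554.4615 rpm, sense flips to −
mesh 2 [89T→81T]: ω = 554.4615×89/81 = 609.2232 rpm, sense flips to +
signed output speed = +609.2232 rpm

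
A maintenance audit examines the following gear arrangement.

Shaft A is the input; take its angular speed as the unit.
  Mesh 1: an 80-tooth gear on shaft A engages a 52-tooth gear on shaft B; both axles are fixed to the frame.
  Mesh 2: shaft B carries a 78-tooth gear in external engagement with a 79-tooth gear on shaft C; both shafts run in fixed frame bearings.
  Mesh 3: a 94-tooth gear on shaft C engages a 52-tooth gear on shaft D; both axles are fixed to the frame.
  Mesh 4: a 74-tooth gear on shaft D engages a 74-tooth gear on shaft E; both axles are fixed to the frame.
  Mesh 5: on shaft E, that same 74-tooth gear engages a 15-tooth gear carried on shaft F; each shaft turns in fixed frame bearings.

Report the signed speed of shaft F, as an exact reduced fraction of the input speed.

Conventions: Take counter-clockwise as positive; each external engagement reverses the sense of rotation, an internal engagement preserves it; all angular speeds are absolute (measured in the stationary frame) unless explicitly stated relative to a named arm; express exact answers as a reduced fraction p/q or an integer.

-13912/1027

5-mesh fixed-axis compound train (all bearings frame-fixed)
mesh 1 [80T→52T]: |ω|/ω_in = 1×80/52 = 20/13, sense flips to −
mesh 2 [78T→79T]: |ω|/ω_in = (20/13)×78/79 = 120/79, sense flips to +
mesh 3 [94T→52T]: |ω|/ω_in = (120/79)×94/52 = 2820/1027, sense flips to −
mesh 4 [74T→74T]: |ω|/ω_in = (2820/1027)×74/74 = 2820/1027, sense flips to +
mesh 5 [74T→15T]: |ω|/ω_in = (2820/1027)×74/15 = 13912/1027, sense flips to −
signed output speed (× input speed) = -13912/1027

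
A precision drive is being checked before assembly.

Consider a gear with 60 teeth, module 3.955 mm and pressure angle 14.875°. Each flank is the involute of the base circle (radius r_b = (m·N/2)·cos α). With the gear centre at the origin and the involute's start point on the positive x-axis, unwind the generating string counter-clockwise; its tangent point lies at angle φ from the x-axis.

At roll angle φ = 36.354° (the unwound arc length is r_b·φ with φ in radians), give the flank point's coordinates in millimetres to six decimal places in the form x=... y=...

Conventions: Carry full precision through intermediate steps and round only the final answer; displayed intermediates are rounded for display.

recognized (one wheel, involute flank): single-mesh tooth geometry, m = 3.955, N = 60
pitch radius r_p = m·N/2 = 3.955·60/2 = 118.650000
base radius r_b = r_p·cos α = 118.650000·cos 14.875° = 114.673823
roll angle φ = 36.354° = 0.63449700 rad
x = r_b·(cos φ + φ·sin φ) = 135.485095
y = r_b·(sin φ − φ·cos φ) = 9.376610

x=135.485095 y=9.376610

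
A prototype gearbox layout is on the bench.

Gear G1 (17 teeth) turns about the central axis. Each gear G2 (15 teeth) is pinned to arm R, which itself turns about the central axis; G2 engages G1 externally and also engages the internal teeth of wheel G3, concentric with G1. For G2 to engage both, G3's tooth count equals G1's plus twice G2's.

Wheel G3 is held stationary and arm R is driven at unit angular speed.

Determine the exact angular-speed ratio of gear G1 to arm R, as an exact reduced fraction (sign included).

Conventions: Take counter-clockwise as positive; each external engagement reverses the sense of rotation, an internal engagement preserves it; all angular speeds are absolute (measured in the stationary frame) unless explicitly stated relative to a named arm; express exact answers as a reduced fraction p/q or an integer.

topology: planetary set — G1 17T / G2 15T / G3 47T, arm = carrier (Willis)
ring teeth: 17 + 2·15 = 47
17(ω_sun−ω_arm) = −47(ω_ring−ω_arm),  ω_ring = 0, ω_arm = 1
ω_sun = 1 − (47/17)(0−1) = 64/17
ω_out/ω_in = 64/17

64/17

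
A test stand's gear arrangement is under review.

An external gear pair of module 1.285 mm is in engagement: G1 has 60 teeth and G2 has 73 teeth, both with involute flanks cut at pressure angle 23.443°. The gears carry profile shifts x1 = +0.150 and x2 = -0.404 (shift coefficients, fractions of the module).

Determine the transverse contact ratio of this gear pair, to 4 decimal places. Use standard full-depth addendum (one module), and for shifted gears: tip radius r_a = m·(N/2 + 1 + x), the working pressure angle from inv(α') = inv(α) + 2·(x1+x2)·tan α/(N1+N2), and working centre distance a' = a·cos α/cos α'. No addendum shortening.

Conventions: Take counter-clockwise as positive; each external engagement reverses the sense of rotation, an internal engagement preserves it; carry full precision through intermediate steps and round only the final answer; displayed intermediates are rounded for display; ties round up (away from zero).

1.6454

recognized (one external pair, fixed centres): single-mesh tooth geometry, m = 1.285, N1 = 60, N2 = 73
base radii: r_b1 = 35.367941, r_b2 = 43.030995
tip radii: r_a1 = 40.027750, r_a2 = 47.668360
inv(α') = inv(23.443°) + 2·(+0.150-0.404)·tan α/(60+73) = 0.02281616  ⇒  α' = 22.92566°
a' = a·cos α / cos α' = 85.4525·cos 23.443°/cos 22.92566° = 85.122688
action lengths: √(r_a1²−r_b1²) = 18.743787, √(r_a2²−r_b2²) = 20.508682
base pitch p_b = π·m·cos α = 3.703722
CR = (18.743787 + 20.508682 − 85.122688·sin 22.92566°)/3.703722 = 1.645392
contact ratio ≈ 1.6454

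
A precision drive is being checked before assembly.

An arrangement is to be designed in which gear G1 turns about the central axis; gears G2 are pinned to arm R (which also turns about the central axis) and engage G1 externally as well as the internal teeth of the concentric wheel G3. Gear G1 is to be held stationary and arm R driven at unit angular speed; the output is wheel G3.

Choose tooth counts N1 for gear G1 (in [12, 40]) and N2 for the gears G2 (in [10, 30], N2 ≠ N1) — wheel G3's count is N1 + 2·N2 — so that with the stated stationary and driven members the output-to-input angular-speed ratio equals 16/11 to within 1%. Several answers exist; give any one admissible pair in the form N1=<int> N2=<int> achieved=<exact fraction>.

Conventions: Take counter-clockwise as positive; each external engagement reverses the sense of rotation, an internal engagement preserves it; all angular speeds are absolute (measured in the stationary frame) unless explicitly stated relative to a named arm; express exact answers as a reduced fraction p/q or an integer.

topology: planetary set — design target 16/11, arm = carrier (Willis)
Willis with ω_sun = 0: ω_ring/ω_arm = (N1+N3)/N3; set equal to 16/11  ⇒  N3/N1 = 1/(16/11 − 1) = 11/5
N3 = N1 + 2·N2  ⇒  N2/N1 = (N3/N1 − 1)/2 = (11/5 − 1)/2 = 3/5
smallest multiple with N1 ≥ 12 and N2 ≥ 10: k = 4  ⇒  N1 = 4·5 = 20, N2 = 4·3 = 12 (N1 ≤ 40, N2 ≤ 30, N2 ≠ N1 ✓), N3 = 20 + 2·12 = 44
check: (N1+N3)/N3 with N1 = 20, N3 = 44 gives 16/11; |achieved − target| = 0 ≤ 4/275 ✓

N1=20 N2=12 achieved=16/11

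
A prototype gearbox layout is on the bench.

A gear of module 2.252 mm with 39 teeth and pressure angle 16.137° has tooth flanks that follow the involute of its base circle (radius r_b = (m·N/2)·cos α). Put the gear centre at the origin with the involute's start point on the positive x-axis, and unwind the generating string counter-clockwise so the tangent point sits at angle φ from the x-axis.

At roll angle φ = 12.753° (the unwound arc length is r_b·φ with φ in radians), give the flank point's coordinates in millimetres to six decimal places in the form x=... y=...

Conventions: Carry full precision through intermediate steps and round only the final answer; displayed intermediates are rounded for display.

recognized (one wheel, involute flank): single-mesh tooth geometry, m = 2.252, N = 39
pitch radius r_p = m·N/2 = 2.252·39/2 = 43.914000
base radius r_b = r_p·cos α = 43.914000·cos 16.137° = 42.183783
roll angle φ = 12.753° = 0.22258184 rad
x = r_b·(cos φ + φ·sin φ) = 43.215825
y = r_b·(sin φ − φ·cos φ) = 0.154291

x=43.215825 y=0.154291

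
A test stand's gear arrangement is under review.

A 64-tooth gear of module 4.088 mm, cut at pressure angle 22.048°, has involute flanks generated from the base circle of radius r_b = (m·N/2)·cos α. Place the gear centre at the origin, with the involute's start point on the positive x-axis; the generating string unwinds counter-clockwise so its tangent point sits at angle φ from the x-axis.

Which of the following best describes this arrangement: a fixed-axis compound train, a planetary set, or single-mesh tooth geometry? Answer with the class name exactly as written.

single-mesh tooth geometry

class = single-mesh tooth geometry [base-circle involute, m = 4.088, 64T]
classification: single-mesh tooth geometry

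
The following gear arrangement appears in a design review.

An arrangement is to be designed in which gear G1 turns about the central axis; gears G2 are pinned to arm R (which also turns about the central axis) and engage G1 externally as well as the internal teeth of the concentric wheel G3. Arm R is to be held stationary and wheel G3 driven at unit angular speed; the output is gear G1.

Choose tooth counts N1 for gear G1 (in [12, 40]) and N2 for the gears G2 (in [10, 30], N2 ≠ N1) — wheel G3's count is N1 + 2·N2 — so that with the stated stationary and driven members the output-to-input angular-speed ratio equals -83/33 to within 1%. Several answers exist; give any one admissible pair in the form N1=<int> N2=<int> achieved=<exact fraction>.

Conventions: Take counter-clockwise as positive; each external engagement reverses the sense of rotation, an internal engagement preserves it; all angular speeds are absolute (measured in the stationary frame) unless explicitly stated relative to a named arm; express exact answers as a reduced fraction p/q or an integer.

topology: planetary set — design target -83/33, arm = carrier (Willis)
Willis with ω_arm = 0: ω_sun/ω_ring = −N3/N1; set equal to -83/33  ⇒  N3/N1 = −(-83/33) = 83/33
N3 = N1 + 2·N2  ⇒  N2/N1 = (N3/N1 − 1)/2 = (83/33 − 1)/2 = 25/33
smallest multiple with N1 ≥ 12 and N2 ≥ 10: k = 1  ⇒  N1 = 1·33 = 33, N2 = 1·25 = 25 (N1 ≤ 40, N2 ≤ 30, N2 ≠ N1 ✓), N3 = 33 + 2·25 = 83
check: −N3/N1 with N1 = 33, N3 = 83 gives -83/33; |achieved − target| = 0 ≤ 83/3300 ✓

N1=33 N2=25 achieved=-83/33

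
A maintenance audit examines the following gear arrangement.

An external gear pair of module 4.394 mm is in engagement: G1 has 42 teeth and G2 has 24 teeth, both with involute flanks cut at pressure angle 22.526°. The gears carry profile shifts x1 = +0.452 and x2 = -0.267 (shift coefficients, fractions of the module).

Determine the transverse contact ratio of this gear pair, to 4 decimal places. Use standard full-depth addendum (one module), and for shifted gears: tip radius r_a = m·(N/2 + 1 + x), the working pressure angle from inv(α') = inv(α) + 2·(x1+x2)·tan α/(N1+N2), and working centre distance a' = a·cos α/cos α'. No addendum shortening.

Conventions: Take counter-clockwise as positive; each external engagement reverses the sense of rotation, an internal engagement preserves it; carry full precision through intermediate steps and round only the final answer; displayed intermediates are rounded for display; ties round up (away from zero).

1.5374

recognized (one external pair, fixed centres): single-mesh tooth geometry, m = 4.394, N1 = 42, N2 = 24
base radii: r_b1 = 85.234027, r_b2 = 48.705158
tip radii: r_a1 = 98.654088, r_a2 = 55.948802
inv(α') = inv(22.526°) + 2·(+0.452-0.267)·tan α/(42+24) = 0.02391753  ⇒  α' = 23.27253°
a' = a·cos α / cos α' = 145.0020·cos 22.526°/cos 23.27253° = 145.802255
action lengths: √(r_a1²−r_b1²) = 49.676853, √(r_a2²−r_b2²) = 27.533180
base pitch p_b = π·m·cos α = 12.750981
CR = (49.676853 + 27.533180 − 145.802255·sin 23.27253°)/12.750981 = 1.537357
contact ratio ≈ 1.5374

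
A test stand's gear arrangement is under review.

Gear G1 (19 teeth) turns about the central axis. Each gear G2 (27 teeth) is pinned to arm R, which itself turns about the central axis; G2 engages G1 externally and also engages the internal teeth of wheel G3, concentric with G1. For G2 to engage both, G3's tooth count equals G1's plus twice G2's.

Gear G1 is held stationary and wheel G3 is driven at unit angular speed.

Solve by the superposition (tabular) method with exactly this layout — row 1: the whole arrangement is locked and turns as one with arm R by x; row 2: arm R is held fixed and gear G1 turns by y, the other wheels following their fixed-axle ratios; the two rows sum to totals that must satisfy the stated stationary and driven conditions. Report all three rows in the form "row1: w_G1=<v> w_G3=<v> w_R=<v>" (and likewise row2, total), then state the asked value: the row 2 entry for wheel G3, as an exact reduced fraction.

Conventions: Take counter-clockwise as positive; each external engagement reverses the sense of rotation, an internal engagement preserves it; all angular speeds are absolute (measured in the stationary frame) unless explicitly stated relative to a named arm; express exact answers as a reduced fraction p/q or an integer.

class = planetary set [G3 = 19+2·27 = 73; Willis about the carrier]
row 1 (train locked, turned with arm): all members turn x
row 2 — arm fixed, fixed-axis ratios: sun y, ring −(19/73)·y, arm 0
boundary: total ω_sun = x + y = 0 and total ω_ring = x − (19/73)·y = 1  ⇒  y = -73/92, x = 73/92
row 2 ring = −(19/73)·(-73/92) = 19/92
totals (row 1 + row 2): sun 73/92 + (-73/92) = 0, ring 73/92 + 19/92 = 1, arm 73/92 + 0 = 73/92
asked cell (row2, ring) = 19/92

row1: w_G1=73/92 w_G3=73/92 w_R=73/92
row2: w_G1=-73/92 w_G3=19/92 w_R=0
total: w_G1=0 w_G3=1 w_R=73/92
asked value: 19/92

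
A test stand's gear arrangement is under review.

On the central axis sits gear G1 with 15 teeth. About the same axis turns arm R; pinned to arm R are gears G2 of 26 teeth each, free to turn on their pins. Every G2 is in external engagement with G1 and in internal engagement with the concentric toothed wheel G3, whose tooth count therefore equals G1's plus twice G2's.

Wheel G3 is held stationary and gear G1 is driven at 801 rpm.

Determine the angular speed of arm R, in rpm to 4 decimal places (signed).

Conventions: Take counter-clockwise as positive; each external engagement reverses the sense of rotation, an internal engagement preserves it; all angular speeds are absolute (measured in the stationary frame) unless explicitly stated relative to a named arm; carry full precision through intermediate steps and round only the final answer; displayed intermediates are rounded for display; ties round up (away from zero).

+146.5244 rpm

topology: planetary set — G1 15T / G2 26T / G3 67T, arm = carrier (Willis)
normalise by the input: solve with ω_sun = 1, then scale by 801 rpm
ring teeth: 15 + 2·26 = 67
15(ω_sun−ω_arm) = −67(ω_ring−ω_arm),  ω_ring = 0, ω_sun = 1
15(1−ω_arm) = −67(0−ω_arm)  ⇒  82·ω_arm = 15  ⇒  ω_arm = 15/82
scale: ω_arm = 15/82 × 801 rpm = +146.5244 rpm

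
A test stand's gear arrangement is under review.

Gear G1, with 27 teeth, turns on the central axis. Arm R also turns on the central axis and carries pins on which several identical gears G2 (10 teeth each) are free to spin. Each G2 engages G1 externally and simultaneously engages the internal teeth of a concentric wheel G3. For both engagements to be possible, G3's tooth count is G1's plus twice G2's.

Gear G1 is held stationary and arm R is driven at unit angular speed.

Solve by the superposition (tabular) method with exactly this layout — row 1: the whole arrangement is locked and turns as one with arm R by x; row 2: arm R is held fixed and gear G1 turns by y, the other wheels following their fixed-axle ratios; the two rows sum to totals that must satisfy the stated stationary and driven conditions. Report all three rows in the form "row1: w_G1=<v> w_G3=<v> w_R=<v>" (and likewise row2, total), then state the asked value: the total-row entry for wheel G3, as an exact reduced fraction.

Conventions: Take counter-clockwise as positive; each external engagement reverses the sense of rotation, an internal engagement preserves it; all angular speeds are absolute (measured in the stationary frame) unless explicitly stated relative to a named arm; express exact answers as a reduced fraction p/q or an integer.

class = planetary set [G3 = 27+2·10 = 47; Willis about the carrier]
row 1 — lock + rotate with arm: ω_sun = ω_ring = ω_arm = x
row 2 (arm held, sun turns y): ω_ring = −(27/47)·y, ω_arm = 0
boundary: total ω_sun = x + y = 0 and total ω_arm = x = 1  ⇒  y = -1, x = 1
row 2 ring = −(27/47)·(-1) = 27/47
totals (row 1 + row 2): sun 1 + (-1) = 0, ring 1 + 27/47 = 74/47, arm 1 + 0 = 1
asked cell (total, ring) = 74/47

row1: w_G1=1 w_G3=1 w_R=1
row2: w_G1=-1 w_G3=27/47 w_R=0
total: w_G1=0 w_G3=74/47 w_R=1
asked value: 74/47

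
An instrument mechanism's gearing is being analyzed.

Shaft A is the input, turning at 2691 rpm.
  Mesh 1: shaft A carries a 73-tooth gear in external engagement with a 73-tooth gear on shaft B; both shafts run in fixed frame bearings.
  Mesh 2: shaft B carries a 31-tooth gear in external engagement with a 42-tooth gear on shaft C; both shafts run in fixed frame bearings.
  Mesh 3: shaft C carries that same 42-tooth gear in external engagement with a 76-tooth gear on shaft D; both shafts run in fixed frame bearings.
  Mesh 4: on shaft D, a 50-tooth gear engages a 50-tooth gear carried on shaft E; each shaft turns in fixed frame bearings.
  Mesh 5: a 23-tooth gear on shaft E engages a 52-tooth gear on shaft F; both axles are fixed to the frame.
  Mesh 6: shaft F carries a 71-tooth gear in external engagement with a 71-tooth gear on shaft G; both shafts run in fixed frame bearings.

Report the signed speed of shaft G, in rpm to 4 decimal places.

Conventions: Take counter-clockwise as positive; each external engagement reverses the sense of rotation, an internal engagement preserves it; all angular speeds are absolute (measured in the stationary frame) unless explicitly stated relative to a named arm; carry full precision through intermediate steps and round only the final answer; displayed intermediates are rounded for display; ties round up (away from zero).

+485.4967 rpm

recognized (7 fixed axles, 6 meshes): fixed-axis compound train
mesh 1 [73T→73T]: ω = 2691.0000×73/73 = 2691.0000 rpm, sense flips to −
mesh 2 [31T→42T]: ω = 2691.0000×31/42 = 1986.2143 rpm, sense flips to +
mesh 3 [42T→76T]: ω = 1986.2143×42/76 = 1097.6447 rpm, sense flips to −
mesh 4 [50T→50T]: ω = 1097.6447×50/50 = 1097.6447 rpm, sense flips to +
mesh 5 [23T→52T]: ω = 1097.6447×23/52 = 485.4967 rpm, sense flips to −
mesh 6 [71T→71T]: ω = 485.4967×71/71 = 485.4967 rpm, sense flips to +
signed output speed = +485.4967 rpm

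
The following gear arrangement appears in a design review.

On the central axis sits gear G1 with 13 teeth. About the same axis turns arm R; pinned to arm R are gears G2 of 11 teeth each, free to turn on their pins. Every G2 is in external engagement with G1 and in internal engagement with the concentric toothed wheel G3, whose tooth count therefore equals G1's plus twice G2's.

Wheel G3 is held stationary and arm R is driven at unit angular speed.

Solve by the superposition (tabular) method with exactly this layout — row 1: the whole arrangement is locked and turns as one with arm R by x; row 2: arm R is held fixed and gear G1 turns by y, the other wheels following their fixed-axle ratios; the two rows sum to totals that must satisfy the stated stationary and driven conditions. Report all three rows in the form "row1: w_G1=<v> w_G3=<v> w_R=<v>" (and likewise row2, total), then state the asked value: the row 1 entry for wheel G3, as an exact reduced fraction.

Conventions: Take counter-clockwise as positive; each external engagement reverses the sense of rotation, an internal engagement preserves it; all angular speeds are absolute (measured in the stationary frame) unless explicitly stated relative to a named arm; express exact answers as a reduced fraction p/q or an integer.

topology: planetary set — G1 13T / G2 11T / G3 35T, arm = carrier (Willis)
row 1 (train locked, turned with arm): all members turn x
row 2: sun turns y, ring = −(13/35)·y, arm 0
boundary: total ω_ring = x − (13/35)·y = 0 and total ω_arm = x = 1  ⇒  y = 35/13, x = 1
row 2 ring = −(13/35)·35/13 = -1
totals (row 1 + row 2): sun 1 + 35/13 = 48/13, ring 1 + (-1) = 0, arm 1 + 0 = 1
asked cell (row1, ring) = 1

row1: w_G1=1 w_G3=1 w_R=1
row2: w_G1=35/13 w_G3=-1 w_R=0
total: w_G1=48/13 w_G3=0 w_R=1
asked value: 1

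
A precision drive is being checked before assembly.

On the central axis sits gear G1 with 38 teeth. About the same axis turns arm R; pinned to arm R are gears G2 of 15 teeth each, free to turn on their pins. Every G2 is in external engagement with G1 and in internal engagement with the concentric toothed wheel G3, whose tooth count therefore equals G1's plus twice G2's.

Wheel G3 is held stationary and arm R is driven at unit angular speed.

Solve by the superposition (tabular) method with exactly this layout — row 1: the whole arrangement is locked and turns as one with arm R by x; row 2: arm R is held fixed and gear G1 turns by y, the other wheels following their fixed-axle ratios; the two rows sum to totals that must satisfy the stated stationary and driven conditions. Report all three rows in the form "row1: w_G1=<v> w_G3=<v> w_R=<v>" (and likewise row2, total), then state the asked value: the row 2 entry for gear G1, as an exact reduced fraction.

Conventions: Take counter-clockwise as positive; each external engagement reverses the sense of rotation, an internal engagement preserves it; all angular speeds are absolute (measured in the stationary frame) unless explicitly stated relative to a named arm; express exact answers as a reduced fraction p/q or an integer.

row1: w_G1=1 w_G3=1 w_R=1
row2: w_G1=34/19 w_G3=-1 w_R=0
total: w_G1=53/19 w_G3=0 w_R=1
asked value: 34/19

recognized (axles ride arm R): planetary set, 38/15/68 teeth
row 1 — lock + rotate with arm: ω_sun = ω_ring = ω_arm = x
superposition row 2 [arm held]: sun y, ring −(38/68)·y, arm 0
boundary: total ω_ring = x − (38/68)·y = 0 and total ω_arm = x = 1  ⇒  y = 34/19, x = 1
row 2 ring = −(38/68)·34/19 = -1
totals (row 1 + row 2): sun 1 + 34/19 = 53/19, ring 1 + (-1) = 0, arm 1 + 0 = 1
asked cell (row2, sun) = 34/19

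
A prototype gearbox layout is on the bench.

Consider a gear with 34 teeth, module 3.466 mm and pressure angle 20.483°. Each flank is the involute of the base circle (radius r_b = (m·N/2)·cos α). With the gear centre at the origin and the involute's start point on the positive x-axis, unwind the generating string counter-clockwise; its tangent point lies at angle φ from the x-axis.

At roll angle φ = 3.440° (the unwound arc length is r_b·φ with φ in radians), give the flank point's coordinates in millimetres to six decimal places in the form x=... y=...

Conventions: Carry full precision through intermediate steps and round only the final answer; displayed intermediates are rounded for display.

x=55.296114 y=0.003981

class = single-mesh tooth geometry [base-circle involute, m = 3.466, 34T]
pitch radius r_p = m·N/2 = 3.466·34/2 = 58.922000
base radius r_b = r_p·cos α = 58.922000·cos 20.483° = 55.196719
roll angle φ = 3.440° = 0.06003933 rad
x = r_b·(cos φ + φ·sin φ) = 55.296114
y = r_b·(sin φ − φ·cos φ) = 0.003981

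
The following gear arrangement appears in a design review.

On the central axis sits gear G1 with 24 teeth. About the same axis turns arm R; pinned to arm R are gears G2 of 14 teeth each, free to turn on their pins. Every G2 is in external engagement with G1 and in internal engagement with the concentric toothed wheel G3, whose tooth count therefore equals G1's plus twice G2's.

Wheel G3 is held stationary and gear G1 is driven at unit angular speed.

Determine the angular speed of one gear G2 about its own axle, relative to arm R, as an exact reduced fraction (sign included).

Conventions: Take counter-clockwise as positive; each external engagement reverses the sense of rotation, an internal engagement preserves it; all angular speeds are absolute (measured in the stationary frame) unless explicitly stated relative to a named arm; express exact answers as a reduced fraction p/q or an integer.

topology: planetary set — G1 24T / G2 14T / G3 52T, arm = carrier (Willis)
ring teeth: 24 + 2·14 = 52
24(ω_sun−ω_arm) = −52(ω_ring−ω_arm),  ω_ring = 0, ω_sun = 1
24(1−ω_arm) = −52(0−ω_arm)  ⇒  76·ω_arm = 24  ⇒  ω_arm = 6/19
sun–planet mesh: 24·(1−6/19) = −14·(ω_p−ω_arm)  ⇒  ω_p−ω_arm = -156/133
exact speed ratio = -156/133

-156/133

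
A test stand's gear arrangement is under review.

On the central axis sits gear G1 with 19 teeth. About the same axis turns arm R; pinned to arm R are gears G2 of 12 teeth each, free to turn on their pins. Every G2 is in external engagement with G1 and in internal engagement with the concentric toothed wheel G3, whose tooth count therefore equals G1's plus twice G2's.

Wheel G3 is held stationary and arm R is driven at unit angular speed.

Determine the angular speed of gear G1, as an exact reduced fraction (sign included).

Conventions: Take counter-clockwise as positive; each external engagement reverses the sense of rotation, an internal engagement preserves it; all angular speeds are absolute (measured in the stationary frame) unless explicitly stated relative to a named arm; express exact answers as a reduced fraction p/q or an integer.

topology: planetary set — G1 19T / G2 12T / G3 43T, arm = carrier (Willis)
ring teeth: 19 + 2·12 = 43
19(ω_sun−ω_arm) = −43(ω_ring−ω_arm),  ω_ring = 0, ω_arm = 1
ω_sun = 1 − (43/19)(0−1) = 62/19
exact speed ratio = 62/19

62/19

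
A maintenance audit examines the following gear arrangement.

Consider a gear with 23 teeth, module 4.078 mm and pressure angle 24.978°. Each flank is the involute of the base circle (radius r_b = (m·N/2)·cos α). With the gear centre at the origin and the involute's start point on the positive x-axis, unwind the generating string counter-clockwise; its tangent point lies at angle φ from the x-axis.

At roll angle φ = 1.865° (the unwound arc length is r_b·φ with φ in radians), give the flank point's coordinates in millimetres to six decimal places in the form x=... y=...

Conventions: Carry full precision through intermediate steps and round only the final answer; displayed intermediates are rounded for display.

x=42.533238 y=0.000489

class = single-mesh tooth geometry [base-circle involute, m = 4.078, 23T]
pitch radius r_p = m·N/2 = 4.078·23/2 = 46.897000
base radius r_b = r_p·cos α = 46.897000·cos 24.978° = 42.510723
roll angle φ = 1.865° = 0.03255039 rad
x = r_b·(cos φ + φ·sin φ) = 42.533238
y = r_b·(sin φ − φ·cos φ) = 0.000489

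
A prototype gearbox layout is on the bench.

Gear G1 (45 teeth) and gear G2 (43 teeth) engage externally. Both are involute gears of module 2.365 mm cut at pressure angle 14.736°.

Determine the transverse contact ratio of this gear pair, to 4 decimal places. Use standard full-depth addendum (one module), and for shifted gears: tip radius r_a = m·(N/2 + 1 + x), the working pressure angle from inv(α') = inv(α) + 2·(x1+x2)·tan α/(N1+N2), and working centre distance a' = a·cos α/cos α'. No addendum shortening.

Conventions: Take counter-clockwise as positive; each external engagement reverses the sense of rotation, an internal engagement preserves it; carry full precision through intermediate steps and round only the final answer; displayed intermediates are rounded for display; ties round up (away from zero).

recognized (one external pair, fixed centres): single-mesh tooth geometry, m = 2.365, N1 = 45, N2 = 43
base radii: r_b1 = 51.462241, r_b2 = 49.175030
tip radii: r_a1 = 55.577500, r_a2 = 53.212500
no profile shift: α' = α, a' = a
action lengths: √(r_a1²−r_b1²) = 20.988003, √(r_a2²−r_b2²) = 20.331910
base pitch p_b = π·m·cos α = 7.185484
CR = (20.988003 + 20.331910 − 104.060000·sin 14.73600°)/7.185484 = 2.066753
contact ratio ≈ 2.0668

2.0668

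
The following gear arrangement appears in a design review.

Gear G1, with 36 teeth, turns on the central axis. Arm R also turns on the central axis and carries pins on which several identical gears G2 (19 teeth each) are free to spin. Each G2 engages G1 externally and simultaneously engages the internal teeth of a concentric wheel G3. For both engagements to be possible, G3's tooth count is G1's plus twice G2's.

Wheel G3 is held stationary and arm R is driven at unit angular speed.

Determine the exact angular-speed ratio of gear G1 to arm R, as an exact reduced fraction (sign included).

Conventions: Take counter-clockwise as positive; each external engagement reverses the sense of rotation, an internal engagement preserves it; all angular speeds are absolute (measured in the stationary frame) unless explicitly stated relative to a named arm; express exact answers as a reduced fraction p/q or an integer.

class = planetary set [G3 = 36+2·19 = 74; Willis about the carrier]
ring teeth: 36 + 2·19 = 74
36(ω_sun−ω_arm) = −74(ω_ring−ω_arm),  ω_ring = 0, ω_arm = 1
ω_sun = 1 − (74/36)(0−1) = 55/18
ω_out/ω_in = 55/18

55/18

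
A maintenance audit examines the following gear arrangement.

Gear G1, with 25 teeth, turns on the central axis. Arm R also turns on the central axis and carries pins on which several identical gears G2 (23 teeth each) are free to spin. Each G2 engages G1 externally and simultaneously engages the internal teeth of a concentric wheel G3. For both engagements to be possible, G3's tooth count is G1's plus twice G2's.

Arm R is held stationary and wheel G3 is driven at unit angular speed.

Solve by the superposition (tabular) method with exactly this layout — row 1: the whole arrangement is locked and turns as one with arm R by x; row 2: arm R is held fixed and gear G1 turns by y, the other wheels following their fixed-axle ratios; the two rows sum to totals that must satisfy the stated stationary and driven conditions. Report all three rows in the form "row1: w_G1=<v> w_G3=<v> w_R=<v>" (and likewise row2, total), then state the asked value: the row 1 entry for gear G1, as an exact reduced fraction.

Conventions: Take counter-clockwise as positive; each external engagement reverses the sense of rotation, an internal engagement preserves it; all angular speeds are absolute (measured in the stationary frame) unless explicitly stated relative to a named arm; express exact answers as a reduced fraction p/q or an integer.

row1: w_G1=0 w_G3=0 w_R=0
row2: w_G1=-71/25 w_G3=1 w_R=0
total: w_G1=-71/25 w_G3=1 w_R=0
asked value: 0

recognized (axles ride arm R): planetary set, 25/23/71 teeth
row 1 (train locked, turned with arm): all members turn x
row 2 (arm held, sun turns y): ω_ring = −(25/71)·y, ω_arm = 0
boundary: total ω_arm = x = 0 and total ω_ring = x − (25/71)·y = 1  ⇒  y = -71/25, x = 0
row 2 ring = −(25/71)·(-71/25) = 1
totals (row 1 + row 2): sun 0 + (-71/25) = -71/25, ring 0 + 1 = 1, arm 0 + 0 = 0
asked cell (row1, sun) = 0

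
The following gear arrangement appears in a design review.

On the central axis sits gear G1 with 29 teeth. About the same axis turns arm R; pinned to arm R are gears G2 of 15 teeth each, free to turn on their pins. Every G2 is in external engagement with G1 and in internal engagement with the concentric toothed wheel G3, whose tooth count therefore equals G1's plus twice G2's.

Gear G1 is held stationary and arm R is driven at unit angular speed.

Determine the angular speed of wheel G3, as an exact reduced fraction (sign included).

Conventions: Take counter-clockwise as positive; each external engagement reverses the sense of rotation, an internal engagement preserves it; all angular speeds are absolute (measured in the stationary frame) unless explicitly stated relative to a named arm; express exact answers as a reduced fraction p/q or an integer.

planetary set (29T centre, 15T on arm, 59T internal) — Willis relation
ring teeth: 29 + 2·15 = 59
29(ω_sun−ω_arm) = −59(ω_ring−ω_arm),  ω_sun = 0, ω_arm = 1
ω_ring = 1 − (29/59)(0−1) = 88/59
exact speed ratio = 88/59

88/59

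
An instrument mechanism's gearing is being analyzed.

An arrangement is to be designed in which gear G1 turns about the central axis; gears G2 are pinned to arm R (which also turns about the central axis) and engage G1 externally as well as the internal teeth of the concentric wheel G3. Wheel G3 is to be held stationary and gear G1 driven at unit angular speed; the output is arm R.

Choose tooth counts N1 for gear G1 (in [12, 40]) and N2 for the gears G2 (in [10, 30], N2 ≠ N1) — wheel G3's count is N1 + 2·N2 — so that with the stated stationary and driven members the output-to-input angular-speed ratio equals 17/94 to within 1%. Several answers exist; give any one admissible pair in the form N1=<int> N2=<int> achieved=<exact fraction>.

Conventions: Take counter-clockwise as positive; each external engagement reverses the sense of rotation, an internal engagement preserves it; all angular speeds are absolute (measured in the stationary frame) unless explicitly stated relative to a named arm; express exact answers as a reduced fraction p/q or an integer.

topology: planetary set — design target 17/94, arm = carrier (Willis)
Willis with ω_ring = 0: ω_arm/ω_sun = N1/(N1+N3); set equal to 17/94  ⇒  N3/N1 = 1/(17/94) − 1 = 77/17
N3 = N1 + 2·N2  ⇒  N2/N1 = (N3/N1 − 1)/2 = (77/17 − 1)/2 = 30/17
smallest multiple with N1 ≥ 12 and N2 ≥ 10: k = 1  ⇒  N1 = 1·17 = 17, N2 = 1·30 = 30 (N1 ≤ 40, N2 ≤ 30, N2 ≠ N1 ✓), N3 = 17 + 2·30 = 77
check: N1/(N1+N3) with N1 = 17, N3 = 77 gives 17/94; |achieved − target| = 0 ≤ 17/9400 ✓

N1=17 N2=30 achieved=17/94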